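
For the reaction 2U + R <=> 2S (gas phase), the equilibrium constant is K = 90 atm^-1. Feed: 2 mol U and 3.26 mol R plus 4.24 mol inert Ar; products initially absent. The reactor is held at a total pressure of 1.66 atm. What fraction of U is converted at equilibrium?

X = 0.866

Basis: 2 mol U initially; let X = conversion of U. Extent ξ = X.
Species balance: n_U = 2 − 2X; n_R = 3.26 − X; n_S = 2X; n_I = 4.24 (inert).
Summing: n_T = 9.5 − X.
Mole fractions y_i = n_i/n_T; K = p_S^2 / (p_U^2 p_R) with p_i = y_i·P.
Setting this equal to 90 atm^-1 and taking the physical root (0 < X < 1) gives X = 0.866.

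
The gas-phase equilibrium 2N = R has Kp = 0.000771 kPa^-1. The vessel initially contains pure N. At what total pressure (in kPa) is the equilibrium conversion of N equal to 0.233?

P = 227 kPa

Take 1 mol N as basis and let X be its fractional conversion, so ξ = 0.5X.
At extent ξ: n_N = 1 − X; n_R = 0.5X.
Summing: n_T = 1 − 0.5X.
Kp = p_R / (p_N^2) with p_i = (n_i/n_T)·P.
At X = 0.233: the mole-fraction product g(X) = Π y_i^ν_i = 0.175. Since Kp = g(X)·P^{-1}, P = (g/Kp)^(1/1) = (0.175/0.000771)^(1/1) = 227 kPa.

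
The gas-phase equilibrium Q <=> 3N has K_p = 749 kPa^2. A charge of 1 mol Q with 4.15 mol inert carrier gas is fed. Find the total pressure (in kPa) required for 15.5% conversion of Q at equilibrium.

P = 433 kPa

Let X = conversion of Q (basis 1 mol Q); extent of reaction ξ = X.
Species balance: n_Q = 1 − X; n_N = 3X; n_I = 4.15 (inert).
Summing: n_T = 5.15 + 2X.
K_p = p_N^3 / (p_Q) with p_i = (n_i/n_T)·P.
At X = 0.155: the mole-fraction product g(X) = Π y_i^ν_i = 0.003991. Since K_p = g(X)·P^{2}, P = (K_p/g)^(1/2) = (749/0.003991)^(1/2) = 433 kPa.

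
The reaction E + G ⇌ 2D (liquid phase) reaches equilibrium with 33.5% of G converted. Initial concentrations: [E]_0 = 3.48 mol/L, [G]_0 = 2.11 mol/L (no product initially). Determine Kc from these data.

Kc = 0.514

Let X = conversion of G.
Concentrations: [E] = 3.48 − 2.11X; [G] = 2.11 − 2.11X; [D] = 4.22X.
At X = 0.335: [E] = 2.77, [G] = 1.4, [D] = 1.41.
Kc = [D]^2 / ([E] [G]) = 0.514.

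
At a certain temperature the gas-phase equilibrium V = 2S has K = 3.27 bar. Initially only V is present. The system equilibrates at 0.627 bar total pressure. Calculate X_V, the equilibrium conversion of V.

Let X = conversion of V (basis 1 mol V); extent of reaction ξ = X.
Mole table: n_V = 1 − X; n_S = 2X.
Total moles n_T = 1 + X.
Mole fractions y_i = n_i/n_T; K = p_S^2 / (p_V) with p_i = y_i·P.
Substituting and setting equal to 3.27 bar gives a polynomial in X; the root in (0,1) is X = 0.752.

X = 0.752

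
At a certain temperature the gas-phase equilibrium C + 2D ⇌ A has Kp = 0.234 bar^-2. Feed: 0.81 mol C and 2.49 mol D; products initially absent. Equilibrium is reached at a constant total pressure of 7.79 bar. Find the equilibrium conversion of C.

X = 0.830

Take 0.81 mol C as basis and let X be its fractional conversion, so ξ = 0.81X.
Mole table: n_C = 0.81 − 0.81X; n_D = 2.49 − 1.62X; n_A = 0.81X.
Total moles n_T = 3.3 − 1.62X.
With p_i = (n_i/n_T)P, Kp = p_A / (p_C p_D^2).
This yields a degree-3 equation in X; solving on (0,1), X = 0.830.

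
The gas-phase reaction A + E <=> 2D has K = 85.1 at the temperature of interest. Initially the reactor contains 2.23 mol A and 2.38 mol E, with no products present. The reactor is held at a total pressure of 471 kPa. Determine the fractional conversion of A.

Let X = conversion of A (basis 2.23 mol A); extent of reaction ξ = 2.23X.
At extent ξ: n_A = 2.23 − 2.23X; n_E = 2.38 − 2.23X; n_D = 4.46X.
Total moles n_T = 4.61 (Δν = 0, constant).
With p_i = (n_i/n_T)P, K = p_D^2 / (p_A p_E).
Substituting and setting equal to 85.1 gives a polynomial in X; the root in (0,1) is X = 0.847.

X = 0.847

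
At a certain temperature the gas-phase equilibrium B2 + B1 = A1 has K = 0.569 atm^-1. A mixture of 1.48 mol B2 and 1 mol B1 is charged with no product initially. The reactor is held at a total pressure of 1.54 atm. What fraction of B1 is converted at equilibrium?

X = 0.320

Take 1 mol B1 as basis and let X be its fractional conversion, so ξ = X.
Species balance: n_B2 = 1.48 − X; n_B1 = 1 − X; n_A1 = X.
n_T = Σnᵢ = 2.48 − X.
y_i = n_i/n_T, p_i = y_i·P. K = p_A1 / (p_B2 p_B1).
This yields a degree-2 equation in X; solving on (0,1), X = 0.320.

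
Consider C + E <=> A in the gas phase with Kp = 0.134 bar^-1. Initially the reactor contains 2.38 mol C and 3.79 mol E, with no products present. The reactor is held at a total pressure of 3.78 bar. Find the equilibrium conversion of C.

Let X = conversion of C (basis 2.38 mol C); extent of reaction ξ = 2.38X.
Species balance: n_C = 2.38 − 2.38X; n_E = 3.79 − 2.38X; n_A = 2.38X.
Summing: n_T = 6.17 − 2.38X.
Mole fractions y_i = n_i/n_T; Kp = p_A / (p_C p_E) with p_i = y_i·P.
Setting this equal to 0.134 bar^-1 and taking the physical root (0 < X < 1) gives X = 0.226.

X = 0.226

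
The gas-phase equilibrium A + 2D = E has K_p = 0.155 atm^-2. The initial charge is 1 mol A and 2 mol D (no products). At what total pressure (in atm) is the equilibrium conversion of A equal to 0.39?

Basis: 1 mol A initially; let X = conversion of A. Extent ξ = X.
Moles: n_A = 1 − X; n_D = 2 − 2X; n_E = X.
n_T = Σnᵢ = 3 − 2X.
K_p = p_E / (p_A p_D^2) with p_i = (n_i/n_T)·P.
At X = 0.39: the mole-fraction product g(X) = Π y_i^ν_i = 2.117. Since K_p = g(X)·P^{-2}, P = (g/K_p)^(1/2) = (2.117/0.155)^(1/2) = 3.7 atm.

P = 3.7 atm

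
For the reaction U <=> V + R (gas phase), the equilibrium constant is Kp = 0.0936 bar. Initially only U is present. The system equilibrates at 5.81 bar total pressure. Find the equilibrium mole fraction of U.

Let X = conversion of U (basis 1 mol U); extent of reaction ξ = X.
Mole table: n_U = 1 − X; n_V = X; n_R = X.
Total moles n_T = 1 + X.
y_i = n_i/n_T, p_i = y_i·P. Kp = p_V p_R / (p_U).
This yields a degree-2 equation in X; solving on (0,1), X = 0.126.
Then n_U = 0.874, n_T = 1.13, so y_U = 0.776.

y_U = 0.776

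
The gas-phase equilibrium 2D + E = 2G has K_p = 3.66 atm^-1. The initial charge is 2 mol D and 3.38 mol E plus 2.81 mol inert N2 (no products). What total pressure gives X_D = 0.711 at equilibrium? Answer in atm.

Let X = conversion of D (basis 2 mol D); extent of reaction ξ = X.
Species balance: n_D = 2 − 2X; n_E = 3.38 − X; n_G = 2X; n_I = 2.81 (inert).
n_T = Σnᵢ = 8.19 − X.
K_p = p_G^2 / (p_D^2 p_E) with p_i = (n_i/n_T)·P.
At X = 0.711: the mole-fraction product g(X) = Π y_i^ν_i = 16.96. Since K_p = g(X)·P^{-1}, P = (g/K_p)^(1/1) = (16.96/3.66)^(1/1) = 4.63 atm.

P = 4.63 atm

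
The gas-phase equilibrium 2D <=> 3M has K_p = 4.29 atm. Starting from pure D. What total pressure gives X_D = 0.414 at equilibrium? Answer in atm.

Basis: 1 mol D initially; let X = conversion of D. Extent ξ = 0.5X.
Species balance: n_D = 1 − X; n_M = 1.5X.
n_T = Σnᵢ = 1 + 0.5X.
K_p = p_M^3 / (p_D^2) with p_i = (n_i/n_T)·P.
At X = 0.414: the mole-fraction product g(X) = Π y_i^ν_i = 0.5778. Since K_p = g(X)·P^{1}, P = (K_p/g)^(1/1) = (4.29/0.5778)^(1/1) = 7.42 atm.

P = 7.42 atm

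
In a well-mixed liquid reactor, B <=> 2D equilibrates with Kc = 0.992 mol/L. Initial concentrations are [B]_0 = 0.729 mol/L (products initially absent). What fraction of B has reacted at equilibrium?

Let X = conversion of B; extent ξ = 0.729·X mol/L.
Concentrations: [B] = 0.729 − 0.729X; [D] = 1.46X.
Kc = [D]^2 / ([B]).
Setting equal to 0.992 and solving for X on (0,1) gives X = 0.437.

X = 0.437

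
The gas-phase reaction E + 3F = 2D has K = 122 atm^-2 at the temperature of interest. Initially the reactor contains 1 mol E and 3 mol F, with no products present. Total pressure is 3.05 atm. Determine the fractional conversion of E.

X = 0.851

Basis: 1 mol E initially; let X = conversion of E. Extent ξ = X.
At extent ξ: n_E = 1 − X; n_F = 3 − 3X; n_D = 2X.
Total moles n_T = 4 − 2X.
y_i = n_i/n_T, p_i = y_i·P. K = p_D^2 / (p_E p_F^3).
Equating to 122 atm^-2 and solving on 0 < X < 1: X = 0.851.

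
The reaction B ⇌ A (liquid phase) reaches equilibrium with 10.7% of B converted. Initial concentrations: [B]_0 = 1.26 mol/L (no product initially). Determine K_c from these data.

Let X = conversion of B.
Concentrations: [B] = 1.26 − 1.26X; [A] = 1.26X.
At X = 0.107: [B] = 1.13, [A] = 0.135.
K_c = [A] / ([B]) = 0.12.

K_c = 0.12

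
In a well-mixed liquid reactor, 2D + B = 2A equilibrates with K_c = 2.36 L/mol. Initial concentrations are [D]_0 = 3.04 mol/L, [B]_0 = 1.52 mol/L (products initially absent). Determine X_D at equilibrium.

X = 0.558

Let X = conversion of D; extent ξ = 3.04X/2 mol/L.
Concentrations: [D] = 3.04 − 3.04X; [B] = 1.52 − 1.52X; [A] = 3.04X.
K_c = [A]^2 / ([D]^2 [B]).
Setting equal to 2.36 and solving for X on (0,1) gives X = 0.558.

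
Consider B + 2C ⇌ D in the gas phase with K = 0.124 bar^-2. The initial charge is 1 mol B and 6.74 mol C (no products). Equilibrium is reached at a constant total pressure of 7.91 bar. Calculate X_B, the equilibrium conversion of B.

Basis: 1 mol B initially; let X = conversion of B. Extent ξ = X.
Species balance: n_B = 1 − X; n_C = 6.74 − 2X; n_D = X.
n_T = Σnᵢ = 7.74 − 2X.
With p_i = (n_i/n_T)P, K = p_D / (p_B p_C^2).
This yields a degree-3 equation in X; solving on (0,1), X = 0.844.

X = 0.844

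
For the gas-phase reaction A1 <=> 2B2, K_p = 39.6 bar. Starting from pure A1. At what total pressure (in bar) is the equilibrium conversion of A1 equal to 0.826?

P = 4.61 bar

Basis: 1 mol A1 initially; let X = conversion of A1. Extent ξ = X.
Species balance: n_A1 = 1 − X; n_B2 = 2X.
Total moles n_T = 1 + X.
K_p = p_B2^2 / (p_A1) with p_i = (n_i/n_T)·P.
At X = 0.826: the mole-fraction product g(X) = Π y_i^ν_i = 8.59. Since K_p = g(X)·P^{1}, P = (K_p/g)^(1/1) = (39.6/8.59)^(1/1) = 4.61 bar.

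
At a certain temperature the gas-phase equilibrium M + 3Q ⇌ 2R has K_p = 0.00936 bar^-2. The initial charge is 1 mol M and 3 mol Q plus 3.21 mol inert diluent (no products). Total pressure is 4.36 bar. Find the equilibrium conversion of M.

X = 0.121

Let X = conversion of M (basis 1 mol M); extent of reaction ξ = X.
Mole table: n_M = 1 − X; n_Q = 3 − 3X; n_R = 2X; n_I = 3.21 (inert).
n_T = Σnᵢ = 7.21 − 2X.
Mole fractions y_i = n_i/n_T; K_p = p_R^2 / (p_M p_Q^3) with p_i = y_i·P.
Substituting and setting equal to 0.00936 bar^-2 gives a polynomial in X; the root in (0,1) is X = 0.121.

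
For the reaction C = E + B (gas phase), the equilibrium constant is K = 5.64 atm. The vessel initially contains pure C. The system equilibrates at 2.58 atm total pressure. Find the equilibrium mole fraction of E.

y_E = 0.453

Basis: 1 mol C initially; let X = conversion of C. Extent ξ = X.
Moles: n_C = 1 − X; n_E = X; n_B = X.
Summing: n_T = 1 + X.
y_i = n_i/n_T, p_i = y_i·P. K = p_E p_B / (p_C).
This yields a degree-2 equation in X; solving on (0,1), X = 0.828.
Then n_E = 0.828, n_T = 1.83, so y_E = 0.453.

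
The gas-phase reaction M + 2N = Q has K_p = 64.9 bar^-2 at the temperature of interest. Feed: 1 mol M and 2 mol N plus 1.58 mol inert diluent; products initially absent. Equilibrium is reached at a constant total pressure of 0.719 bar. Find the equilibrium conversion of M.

X = 0.627

Basis: 1 mol M initially; let X = conversion of M. Extent ξ = X.
Species balance: n_M = 1 − X; n_N = 2 − 2X; n_Q = X; n_I = 1.58 (inert).
n_T = Σnᵢ = 4.58 − 2X.
With p_i = (n_i/n_T)P, K_p = p_Q / (p_M p_N^2).
This yields a degree-3 equation in X; solving on (0,1), X = 0.627.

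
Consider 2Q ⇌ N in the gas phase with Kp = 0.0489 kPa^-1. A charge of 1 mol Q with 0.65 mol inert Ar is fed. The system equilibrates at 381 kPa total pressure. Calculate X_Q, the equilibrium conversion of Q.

X = 0.834

Take 1 mol Q as basis and let X be its fractional conversion, so ξ = 0.5X.
Mole table: n_Q = 1 − X; n_N = 0.5X; n_I = 0.65 (inert).
Summing: n_T = 1.65 − 0.5X.
y_i = n_i/n_T, p_i = y_i·P. Kp = p_N / (p_Q^2).
Substituting and setting equal to 0.0489 kPa^-1 gives a polynomial in X; the root in (0,1) is X = 0.834.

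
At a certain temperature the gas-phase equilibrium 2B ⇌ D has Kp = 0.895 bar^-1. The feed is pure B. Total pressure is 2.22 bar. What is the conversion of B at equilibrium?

X = 0.666

Basis: 1 mol B initially; let X = conversion of B. Extent ξ = 0.5X.
Species balance: n_B = 1 − X; n_D = 0.5X.
Total moles n_T = 1 − 0.5X.
Mole fractions y_i = n_i/n_T; Kp = p_D / (p_B^2) with p_i = y_i·P.
Setting this equal to 0.895 bar^-1 and taking the physical root (0 < X < 1) gives X = 0.666.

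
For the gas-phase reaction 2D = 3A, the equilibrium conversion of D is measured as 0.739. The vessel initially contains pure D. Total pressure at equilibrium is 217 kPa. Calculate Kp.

Take 1 mol D as basis and let X be its fractional conversion, so ξ = 0.5X.
Moles: n_D = 1 − X; n_A = 1.5X.
Total moles n_T = 1 + 0.5X.
At X = 0.739: n_D = 0.261, n_A = 1.11, n_T = 1.37.
p_i = (n_i/n_T)·P. Kp = p_A^3 / (p_D^2) = 3.17e+03 kPa.

Kp = 3.17e+03 kPa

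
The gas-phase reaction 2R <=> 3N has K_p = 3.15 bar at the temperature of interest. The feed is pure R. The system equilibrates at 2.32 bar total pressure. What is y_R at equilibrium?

Let X = conversion of R (basis 1 mol R); extent of reaction ξ = 0.5X.
Species balance: n_R = 1 − X; n_N = 1.5X.
Summing: n_T = 1 + 0.5X.
Mole fractions y_i = n_i/n_T; K_p = p_N^3 / (p_R^2) with p_i = y_i·P.
Setting this equal to 3.15 bar and taking the physical root (0 < X < 1) gives X = 0.501.
Then n_R = 0.499, n_T = 1.25, so y_R = 0.399.

y_R = 0.399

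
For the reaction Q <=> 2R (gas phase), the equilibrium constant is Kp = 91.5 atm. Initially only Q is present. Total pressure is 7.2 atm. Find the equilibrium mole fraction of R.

y_R = 0.932

Basis: 1 mol Q initially; let X = conversion of Q. Extent ξ = X.
Species balance: n_Q = 1 − X; n_R = 2X.
Total moles n_T = 1 + X.
With p_i = (n_i/n_T)P, Kp = p_R^2 / (p_Q).
This yields a degree-2 equation in X; solving on (0,1), X = 0.872.
Then n_R = 1.74, n_T = 1.87, so y_R = 0.932.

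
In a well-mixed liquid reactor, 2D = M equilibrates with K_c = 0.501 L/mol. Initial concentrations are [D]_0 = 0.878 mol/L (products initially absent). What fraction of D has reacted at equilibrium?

Let X = conversion of D; extent ξ = 0.878X/2 mol/L.
Concentrations: [D] = 0.878 − 0.878X; [M] = 0.439X.
K_c = [M] / ([D]^2).
Solving K_c = 0.501 for X ∈ (0,1): X = 0.360.

X = 0.360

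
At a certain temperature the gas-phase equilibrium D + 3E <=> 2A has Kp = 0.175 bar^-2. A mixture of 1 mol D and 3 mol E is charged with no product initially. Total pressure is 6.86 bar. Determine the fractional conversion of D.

X = 0.540

Let X = conversion of D (basis 1 mol D); extent of reaction ξ = X.
At extent ξ: n_D = 1 − X; n_E = 3 − 3X; n_A = 2X.
n_T = Σnᵢ = 4 − 2X.
With p_i = (n_i/n_T)P, Kp = p_A^2 / (p_D p_E^3).
Equating to 0.175 bar^-2 and solving on 0 < X < 1: X = 0.540.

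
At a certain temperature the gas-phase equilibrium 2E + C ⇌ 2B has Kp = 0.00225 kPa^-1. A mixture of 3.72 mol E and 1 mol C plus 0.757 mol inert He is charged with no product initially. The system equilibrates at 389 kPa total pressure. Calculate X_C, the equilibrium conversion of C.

X = 0.442

Take 1 mol C as basis and let X be its fractional conversion, so ξ = X.
Species balance: n_E = 3.72 − 2X; n_C = 1 − X; n_B = 2X; n_I = 0.757 (inert).
Total moles n_T = 5.48 − X.
With p_i = (n_i/n_T)P, Kp = p_B^2 / (p_E^2 p_C).
Equating to 0.00225 kPa^-1 and solving on 0 < X < 1: X = 0.442.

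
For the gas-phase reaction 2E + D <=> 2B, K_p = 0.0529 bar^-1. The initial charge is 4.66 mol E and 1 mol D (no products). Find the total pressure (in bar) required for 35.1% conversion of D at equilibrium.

P = 4.86 bar

Basis: 1 mol D initially; let X = conversion of D. Extent ξ = X.
Mole table: n_E = 4.66 − 2X; n_D = 1 − X; n_B = 2X.
Summing: n_T = 5.66 − X.
K_p = p_B^2 / (p_E^2 p_D) with p_i = (n_i/n_T)·P.
At X = 0.351: the mole-fraction product g(X) = Π y_i^ν_i = 0.2573. Since K_p = g(X)·P^{-1}, P = (g/K_p)^(1/1) = (0.2573/0.0529)^(1/1) = 4.86 bar.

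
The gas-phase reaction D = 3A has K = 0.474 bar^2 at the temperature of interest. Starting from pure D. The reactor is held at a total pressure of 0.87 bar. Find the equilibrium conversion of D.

Take 1 mol D as basis and let X be its fractional conversion, so ξ = X.
Mole table: n_D = 1 − X; n_A = 3X.
Total moles n_T = 1 + 2X.
With p_i = (n_i/n_T)P, K = p_A^3 / (p_D).
Setting this equal to 0.474 bar^2 and taking the physical root (0 < X < 1) gives X = 0.352.

X = 0.352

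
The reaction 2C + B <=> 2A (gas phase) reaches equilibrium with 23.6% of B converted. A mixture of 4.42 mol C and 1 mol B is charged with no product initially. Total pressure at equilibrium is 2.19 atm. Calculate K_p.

Basis: 1 mol B initially; let X = conversion of B. Extent ξ = X.
Species balance: n_C = 4.42 − 2X; n_B = 1 − X; n_A = 2X.
Summing: n_T = 5.42 − X.
At X = 0.236: n_C = 3.95, n_B = 0.764, n_A = 0.472, n_T = 5.18.
p_i = (n_i/n_T)·P. K_p = p_A^2 / (p_C^2 p_B) = 0.0443 atm^-1.

K_p = 0.0443 atm^-1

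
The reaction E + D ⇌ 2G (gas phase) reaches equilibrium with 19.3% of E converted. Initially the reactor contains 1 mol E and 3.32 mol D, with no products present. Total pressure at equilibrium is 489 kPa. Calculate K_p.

K_p = 0.059

Basis: 1 mol E initially; let X = conversion of E. Extent ξ = X.
At extent ξ: n_E = 1 − X; n_D = 3.32 − X; n_G = 2X.
Since Δν = 0, n_T = 4.32 throughout.
At X = 0.193: n_E = 0.807, n_D = 3.13, n_G = 0.386, n_T = 4.32.
p_i = (n_i/n_T)·P. K_p = p_G^2 / (p_E p_D) = 0.059.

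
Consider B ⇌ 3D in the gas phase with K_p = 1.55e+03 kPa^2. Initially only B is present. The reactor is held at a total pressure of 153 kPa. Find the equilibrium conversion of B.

X = 0.152

Basis: 1 mol B initially; let X = conversion of B. Extent ξ = X.
At extent ξ: n_B = 1 − X; n_D = 3X.
n_T = Σnᵢ = 1 + 2X.
Mole fractions y_i = n_i/n_T; K_p = p_D^3 / (p_B) with p_i = y_i·P.
Setting this equal to 1.55e+03 kPa^2 and taking the physical root (0 < X < 1) gives X = 0.152.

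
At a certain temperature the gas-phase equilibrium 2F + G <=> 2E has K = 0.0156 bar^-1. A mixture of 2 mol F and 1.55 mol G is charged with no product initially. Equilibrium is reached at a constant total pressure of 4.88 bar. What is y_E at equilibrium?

y_E = 0.088

Take 2 mol F as basis and let X be its fractional conversion, so ξ = X.
Moles: n_F = 2 − 2X; n_G = 1.55 − X; n_E = 2X.
n_T = Σnᵢ = 3.55 − X.
With p_i = (n_i/n_T)P, K = p_E^2 / (p_F^2 p_G).
This yields a degree-3 equation in X; solving on (0,1), X = 0.150.
Then n_E = 0.301, n_T = 3.4, so y_E = 0.088.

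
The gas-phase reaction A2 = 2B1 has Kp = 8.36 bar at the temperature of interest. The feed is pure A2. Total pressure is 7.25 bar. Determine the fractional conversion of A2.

X = 0.473

Basis: 1 mol A2 initially; let X = conversion of A2. Extent ξ = X.
At extent ξ: n_A2 = 1 − X; n_B1 = 2X.
Total moles n_T = 1 + X.
y_i = n_i/n_T, p_i = y_i·P. Kp = p_B1^2 / (p_A2).
Equating to 8.36 bar and solving on 0 < X < 1: X = 0.473.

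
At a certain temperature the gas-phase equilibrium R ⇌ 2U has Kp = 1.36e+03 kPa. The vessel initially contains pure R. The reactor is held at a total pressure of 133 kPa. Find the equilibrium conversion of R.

X = 0.848

Basis: 1 mol R initially; let X = conversion of R. Extent ξ = X.
Moles: n_R = 1 − X; n_U = 2X.
Total moles n_T = 1 + X.
Mole fractions y_i = n_i/n_T; Kp = p_U^2 / (p_R) with p_i = y_i·P.
Equating to 1.36e+03 kPa and solving on 0 < X < 1: X = 0.848.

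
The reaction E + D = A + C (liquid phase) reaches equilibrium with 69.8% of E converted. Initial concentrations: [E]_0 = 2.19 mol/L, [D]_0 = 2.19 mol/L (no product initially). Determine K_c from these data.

Let X = conversion of E.
Concentrations: [E] = 2.19 − 2.19X; [D] = 2.19 − 2.19X; [A] = 2.19X; [C] = 2.19X.
At X = 0.698: [E] = 0.661, [D] = 0.661, [A] = 1.53, [C] = 1.53.
K_c = [A] [C] / ([E] [D]) = 5.34.

K_c = 5.34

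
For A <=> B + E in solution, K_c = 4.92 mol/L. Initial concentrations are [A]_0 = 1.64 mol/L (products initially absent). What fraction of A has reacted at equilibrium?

X = 0.791

Let X = conversion of A; extent ξ = 1.64·X mol/L.
Concentrations: [A] = 1.64 − 1.64X; [B] = 1.64X; [E] = 1.64X.
K_c = [B] [E] / ([A]).
Setting equal to 4.92 and solving for X on (0,1) gives X = 0.791.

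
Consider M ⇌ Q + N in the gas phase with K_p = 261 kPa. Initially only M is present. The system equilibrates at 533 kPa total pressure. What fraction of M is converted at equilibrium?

X = 0.573

Take 1 mol M as basis and let X be its fractional conversion, so ξ = X.
Mole table: n_M = 1 − X; n_Q = X; n_N = X.
Total moles n_T = 1 + X.
With p_i = (n_i/n_T)P, K_p = p_Q p_N / (p_M).
Substituting and setting equal to 261 kPa gives a polynomial in X; the root in (0,1) is X = 0.573.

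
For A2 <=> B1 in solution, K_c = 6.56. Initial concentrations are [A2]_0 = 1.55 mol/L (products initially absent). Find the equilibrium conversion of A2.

Let X = conversion of A2; extent ξ = 1.55·X mol/L.
Concentrations: [A2] = 1.55 − 1.55X; [B1] = 1.55X.
K_c = [B1] / ([A2]).
This equals 6.56 at X = 0.868 (the root in 0 < X < 1).

X = 0.868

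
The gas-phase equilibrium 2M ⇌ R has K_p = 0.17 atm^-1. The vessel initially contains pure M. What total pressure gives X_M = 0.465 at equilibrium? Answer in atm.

P = 3.67 atm

Basis: 1 mol M initially; let X = conversion of M. Extent ξ = 0.5X.
Moles: n_M = 1 − X; n_R = 0.5X.
Summing: n_T = 1 − 0.5X.
K_p = p_R / (p_M^2) with p_i = (n_i/n_T)·P.
At X = 0.465: the mole-fraction product g(X) = Π y_i^ν_i = 0.6234. Since K_p = g(X)·P^{-1}, P = (g/K_p)^(1/1) = (0.6234/0.17)^(1/1) = 3.67 atm.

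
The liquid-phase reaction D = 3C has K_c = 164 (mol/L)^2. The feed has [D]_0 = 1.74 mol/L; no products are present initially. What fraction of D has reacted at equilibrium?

Let X = conversion of D; extent ξ = 1.74·X mol/L.
Concentrations: [D] = 1.74 − 1.74X; [C] = 5.22X.
K_c = [C]^3 / ([D]).
This equals 164 at X = 0.771 (the root in 0 < X < 1).

X = 0.771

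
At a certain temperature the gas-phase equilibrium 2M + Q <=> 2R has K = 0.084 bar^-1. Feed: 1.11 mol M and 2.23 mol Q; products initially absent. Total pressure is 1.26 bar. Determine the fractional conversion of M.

Let X = conversion of M (basis 1.11 mol M); extent of reaction ξ = 0.555X.
At extent ξ: n_M = 1.11 − 1.11X; n_Q = 2.23 − 0.555X; n_R = 1.11X.
Summing: n_T = 3.34 − 0.555X.
y_i = n_i/n_T, p_i = y_i·P. K = p_R^2 / (p_M^2 p_Q).
Equating to 0.084 bar^-1 and solving on 0 < X < 1: X = 0.209.

X = 0.209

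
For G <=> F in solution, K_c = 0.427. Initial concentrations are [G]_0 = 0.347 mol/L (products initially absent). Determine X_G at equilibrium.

X = 0.299

Let X = conversion of G; extent ξ = 0.347·X mol/L.
Concentrations: [G] = 0.347 − 0.347X; [F] = 0.347X.
K_c = [F] / ([G]).
Solving K_c = 0.427 for X ∈ (0,1): X = 0.299.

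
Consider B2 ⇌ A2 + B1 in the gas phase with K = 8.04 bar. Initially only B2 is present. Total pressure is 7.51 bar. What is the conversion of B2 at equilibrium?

Take 1 mol B2 as basis and let X be its fractional conversion, so ξ = X.
Mole table: n_B2 = 1 − X; n_A2 = X; n_B1 = X.
Total moles n_T = 1 + X.
Mole fractions y_i = n_i/n_T; K = p_A2 p_B1 / (p_B2) with p_i = y_i·P.
Substituting and setting equal to 8.04 bar gives a polynomial in X; the root in (0,1) is X = 0.719.

X = 0.719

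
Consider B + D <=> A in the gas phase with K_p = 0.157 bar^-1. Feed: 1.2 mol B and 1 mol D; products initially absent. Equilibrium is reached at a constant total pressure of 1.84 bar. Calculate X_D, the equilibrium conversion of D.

Basis: 1 mol D initially; let X = conversion of D. Extent ξ = X.
Moles: n_B = 1.2 − X; n_D = 1 − X; n_A = X.
n_T = Σnᵢ = 2.2 − X.
With p_i = (n_i/n_T)P, K_p = p_A / (p_B p_D).
Setting this equal to 0.157 bar^-1 and taking the physical root (0 < X < 1) gives X = 0.130.

X = 0.130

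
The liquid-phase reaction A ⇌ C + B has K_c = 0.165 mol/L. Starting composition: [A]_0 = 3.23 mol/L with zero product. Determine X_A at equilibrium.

Let X = conversion of A; extent ξ = 3.23·X mol/L.
Concentrations: [A] = 3.23 − 3.23X; [C] = 3.23X; [B] = 3.23X.
K_c = [C] [B] / ([A]).
Setting equal to 0.165 and solving for X on (0,1) gives X = 0.202.

X = 0.202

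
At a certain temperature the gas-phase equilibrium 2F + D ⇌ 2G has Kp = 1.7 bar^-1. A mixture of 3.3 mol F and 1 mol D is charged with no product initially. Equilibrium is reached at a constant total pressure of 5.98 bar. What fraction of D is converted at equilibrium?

X = 0.754

Take 1 mol D as basis and let X be its fractional conversion, so ξ = X.
Moles: n_F = 3.3 − 2X; n_D = 1 − X; n_G = 2X.
n_T = Σnᵢ = 4.3 − X.
y_i = n_i/n_T, p_i = y_i·P. Kp = p_G^2 / (p_F^2 p_D).
Setting this equal to 1.7 bar^-1 and taking the physical root (0 < X < 1) gives X = 0.754.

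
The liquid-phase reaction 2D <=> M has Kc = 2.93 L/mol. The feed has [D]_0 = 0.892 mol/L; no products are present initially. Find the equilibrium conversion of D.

X = 0.648

Let X = conversion of D; extent ξ = 0.892X/2 mol/L.
Concentrations: [D] = 0.892 − 0.892X; [M] = 0.446X.
Kc = [M] / ([D]^2).
Solving Kc = 2.93 for X ∈ (0,1): X = 0.648.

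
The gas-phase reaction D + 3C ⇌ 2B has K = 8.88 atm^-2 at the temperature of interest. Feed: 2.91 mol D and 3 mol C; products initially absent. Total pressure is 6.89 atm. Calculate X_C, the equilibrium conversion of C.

Let X = conversion of C (basis 3 mol C); extent of reaction ξ = X.
At extent ξ: n_D = 2.91 − X; n_C = 3 − 3X; n_B = 2X.
Summing: n_T = 5.91 − 2X.
y_i = n_i/n_T, p_i = y_i·P. K = p_B^2 / (p_D p_C^3).
This yields a degree-4 equation in X; solving on (0,1), X = 0.869.

X = 0.869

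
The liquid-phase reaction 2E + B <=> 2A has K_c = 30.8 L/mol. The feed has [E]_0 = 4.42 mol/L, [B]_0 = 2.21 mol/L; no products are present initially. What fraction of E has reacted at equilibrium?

X = 0.791

Let X = conversion of E; extent ξ = 4.42X/2 mol/L.
Concentrations: [E] = 4.42 − 4.42X; [B] = 2.21 − 2.21X; [A] = 4.42X.
K_c = [A]^2 / ([E]^2 [B]).
Setting equal to 30.8 and solving for X on (0,1) gives X = 0.791.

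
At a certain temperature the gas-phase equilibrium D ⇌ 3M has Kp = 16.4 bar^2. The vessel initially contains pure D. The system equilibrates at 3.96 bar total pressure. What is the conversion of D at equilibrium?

Basis: 1 mol D initially; let X = conversion of D. Extent ξ = X.
Mole table: n_D = 1 − X; n_M = 3X.
Summing: n_T = 1 + 2X.
Mole fractions y_i = n_i/n_T; Kp = p_M^3 / (p_D) with p_i = y_i·P.
Equating to 16.4 bar^2 and solving on 0 < X < 1: X = 0.424.

X = 0.424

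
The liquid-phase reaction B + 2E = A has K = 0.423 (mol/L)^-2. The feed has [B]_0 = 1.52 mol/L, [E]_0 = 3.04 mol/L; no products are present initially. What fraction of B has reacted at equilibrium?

X = 0.497

Let X = conversion of B; extent ξ = 1.52·X mol/L.
Concentrations: [B] = 1.52 − 1.52X; [E] = 3.04 − 3.04X; [A] = 1.52X.
K = [A] / ([B] [E]^2).
This equals 0.423 at X = 0.497 (the root in 0 < X < 1).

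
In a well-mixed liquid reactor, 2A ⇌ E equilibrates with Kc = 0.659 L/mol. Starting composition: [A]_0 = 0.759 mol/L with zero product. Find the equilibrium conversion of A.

X = 0.382

Let X = conversion of A; extent ξ = 0.759X/2 mol/L.
Concentrations: [A] = 0.759 − 0.759X; [E] = 0.38X.
Kc = [E] / ([A]^2).
Equating to 0.659 L/mol: the physical root is X = 0.382.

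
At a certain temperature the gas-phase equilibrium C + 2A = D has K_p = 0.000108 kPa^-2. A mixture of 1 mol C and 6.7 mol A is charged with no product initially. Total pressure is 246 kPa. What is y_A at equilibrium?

y_A = 0.835

Let X = conversion of C (basis 1 mol C); extent of reaction ξ = X.
Mole table: n_C = 1 − X; n_A = 6.7 − 2X; n_D = X.
Summing: n_T = 7.7 − 2X.
y_i = n_i/n_T, p_i = y_i·P. K_p = p_D / (p_C p_A^2).
Substituting and setting equal to 0.000108 kPa^-2 gives a polynomial in X; the root in (0,1) is X = 0.820.
Then n_A = 5.06, n_T = 6.06, so y_A = 0.835.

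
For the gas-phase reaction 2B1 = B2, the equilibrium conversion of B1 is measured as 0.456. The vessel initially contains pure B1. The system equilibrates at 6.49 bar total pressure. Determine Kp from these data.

Let X = conversion of B1 (basis 1 mol B1); extent of reaction ξ = 0.5X.
Mole table: n_B1 = 1 − X; n_B2 = 0.5X.
n_T = Σnᵢ = 1 − 0.5X.
At X = 0.456: n_B1 = 0.544, n_B2 = 0.228, n_T = 0.772.
p_i = (n_i/n_T)·P. Kp = p_B2 / (p_B1^2) = 0.0916 bar^-1.

Kp = 0.0916 bar^-1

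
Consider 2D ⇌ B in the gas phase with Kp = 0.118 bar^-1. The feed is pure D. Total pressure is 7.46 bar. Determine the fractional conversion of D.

X = 0.530

Basis: 1 mol D initially; let X = conversion of D. Extent ξ = 0.5X.
Species balance: n_D = 1 − X; n_B = 0.5X.
n_T = Σnᵢ = 1 − 0.5X.
Mole fractions y_i = n_i/n_T; Kp = p_B / (p_D^2) with p_i = y_i·P.
Setting this equal to 0.118 bar^-1 and taking the physical root (0 < X < 1) gives X = 0.530.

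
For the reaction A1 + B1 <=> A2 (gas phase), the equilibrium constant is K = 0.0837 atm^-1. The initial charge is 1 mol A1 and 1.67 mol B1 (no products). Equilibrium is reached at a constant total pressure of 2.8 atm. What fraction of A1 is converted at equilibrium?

X = 0.125

Basis: 1 mol A1 initially; let X = conversion of A1. Extent ξ = X.
At extent ξ: n_A1 = 1 − X; n_B1 = 1.67 − X; n_A2 = X.
Total moles n_T = 2.67 − X.
With p_i = (n_i/n_T)P, K = p_A2 / (p_A1 p_B1).
Setting this equal to 0.0837 atm^-1 and taking the physical root (0 < X < 1) gives X = 0.125.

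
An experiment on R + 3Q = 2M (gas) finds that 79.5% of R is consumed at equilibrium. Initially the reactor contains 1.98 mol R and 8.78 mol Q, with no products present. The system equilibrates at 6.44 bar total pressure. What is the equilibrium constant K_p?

K_p = 0.511 bar^-2

Let X = conversion of R (basis 1.98 mol R); extent of reaction ξ = 1.98X.
Moles: n_R = 1.98 − 1.98X; n_Q = 8.78 − 5.94X; n_M = 3.96X.
Total moles n_T = 10.8 − 3.96X.
At X = 0.795: n_R = 0.406, n_Q = 4.06, n_M = 3.15, n_T = 7.61.
p_i = (n_i/n_T)·P. K_p = p_M^2 / (p_R p_Q^3) = 0.511 bar^-2.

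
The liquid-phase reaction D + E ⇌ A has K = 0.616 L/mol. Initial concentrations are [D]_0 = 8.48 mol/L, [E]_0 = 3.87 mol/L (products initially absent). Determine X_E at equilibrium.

X = 0.772

Let X = conversion of E; extent ξ = 3.87·X mol/L.
Concentrations: [D] = 8.48 − 3.87X; [E] = 3.87 − 3.87X; [A] = 3.87X.
K = [A] / ([D] [E]).
Setting equal to 0.616 and solving for X on (0,1) gives X = 0.772.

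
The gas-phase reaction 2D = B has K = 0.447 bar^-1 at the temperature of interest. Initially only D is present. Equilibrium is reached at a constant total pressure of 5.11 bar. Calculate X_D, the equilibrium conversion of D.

Take 1 mol D as basis and let X be its fractional conversion, so ξ = 0.5X.
Species balance: n_D = 1 − X; n_B = 0.5X.
Total moles n_T = 1 − 0.5X.
y_i = n_i/n_T, p_i = y_i·P. K = p_B / (p_D^2).
Substituting and setting equal to 0.447 bar^-1 gives a polynomial in X; the root in (0,1) is X = 0.686.

X = 0.686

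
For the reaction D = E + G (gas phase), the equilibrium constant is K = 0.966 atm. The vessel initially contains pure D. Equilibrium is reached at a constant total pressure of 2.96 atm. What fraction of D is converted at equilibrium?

Basis: 1 mol D initially; let X = conversion of D. Extent ξ = X.
Species balance: n_D = 1 − X; n_E = X; n_G = X.
n_T = Σnᵢ = 1 + X.
Mole fractions y_i = n_i/n_T; K = p_E p_G / (p_D) with p_i = y_i·P.
Equating to 0.966 atm and solving on 0 < X < 1: X = 0.496.

X = 0.496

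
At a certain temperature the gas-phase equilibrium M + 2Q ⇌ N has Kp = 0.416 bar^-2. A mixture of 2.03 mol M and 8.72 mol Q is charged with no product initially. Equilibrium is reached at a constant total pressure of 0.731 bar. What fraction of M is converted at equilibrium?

Take 2.03 mol M as basis and let X be its fractional conversion, so ξ = 2.03X.
Species balance: n_M = 2.03 − 2.03X; n_Q = 8.72 − 4.06X; n_N = 2.03X.
n_T = Σnᵢ = 10.8 − 4.06X.
y_i = n_i/n_T, p_i = y_i·P. Kp = p_N / (p_M p_Q^2).
This yields a degree-3 equation in X; solving on (0,1), X = 0.125.

X = 0.125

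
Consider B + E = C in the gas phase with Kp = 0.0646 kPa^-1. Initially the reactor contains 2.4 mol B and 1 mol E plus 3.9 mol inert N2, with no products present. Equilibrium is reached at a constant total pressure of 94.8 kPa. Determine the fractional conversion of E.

X = 0.620

Take 1 mol E as basis and let X be its fractional conversion, so ξ = X.
Species balance: n_B = 2.4 − X; n_E = 1 − X; n_C = X; n_I = 3.9 (inert).
n_T = Σnᵢ = 7.3 − X.
With p_i = (n_i/n_T)P, Kp = p_C / (p_B p_E).
Setting this equal to 0.0646 kPa^-1 and taking the physical root (0 < X < 1) gives X = 0.620.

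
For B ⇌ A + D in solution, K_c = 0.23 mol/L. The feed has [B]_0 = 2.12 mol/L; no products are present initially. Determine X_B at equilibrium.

X = 0.280

Let X = conversion of B; extent ξ = 2.12·X mol/L.
Concentrations: [B] = 2.12 − 2.12X; [A] = 2.12X; [D] = 2.12X.
K_c = [A] [D] / ([B]).
Equating to 0.23 mol/L: the physical root is X = 0.280.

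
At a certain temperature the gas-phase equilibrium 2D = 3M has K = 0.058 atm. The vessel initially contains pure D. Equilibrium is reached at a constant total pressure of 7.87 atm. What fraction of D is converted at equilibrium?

X = 0.121

Basis: 1 mol D initially; let X = conversion of D. Extent ξ = 0.5X.
Mole table: n_D = 1 − X; n_M = 1.5X.
Summing: n_T = 1 + 0.5X.
With p_i = (n_i/n_T)P, K = p_M^3 / (p_D^2).
Substituting and setting equal to 0.058 atm gives a polynomial in X; the root in (0,1) is X = 0.121.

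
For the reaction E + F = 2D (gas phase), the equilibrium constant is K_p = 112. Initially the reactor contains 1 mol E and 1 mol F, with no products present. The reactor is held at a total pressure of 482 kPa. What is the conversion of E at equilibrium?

X = 0.841

Take 1 mol E as basis and let X be its fractional conversion, so ξ = X.
Moles: n_E = 1 − X; n_F = 1 − X; n_D = 2X.
Since Δν = 0, n_T = 2 throughout.
With p_i = (n_i/n_T)P, K_p = p_D^2 / (p_E p_F).
This yields a degree-2 equation in X; solving on (0,1), X = 0.841.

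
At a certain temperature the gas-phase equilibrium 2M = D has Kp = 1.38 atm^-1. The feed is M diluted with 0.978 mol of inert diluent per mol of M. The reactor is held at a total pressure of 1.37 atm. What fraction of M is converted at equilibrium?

X = 0.516

Basis: 1 mol M initially; let X = conversion of M. Extent ξ = 0.5X.
Mole table: n_M = 1 − X; n_D = 0.5X; n_I = 0.978 (inert).
Total moles n_T = 1.98 − 0.5X.
Mole fractions y_i = n_i/n_T; Kp = p_D / (p_M^2) with p_i = y_i·P.
Equating to 1.38 atm^-1 and solving on 0 < X < 1: X = 0.516.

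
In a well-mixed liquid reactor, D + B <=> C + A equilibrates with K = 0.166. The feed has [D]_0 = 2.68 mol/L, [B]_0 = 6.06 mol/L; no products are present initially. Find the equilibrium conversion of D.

X = 0.421

Let X = conversion of D; extent ξ = 2.68·X mol/L.
Concentrations: [D] = 2.68 − 2.68X; [B] = 6.06 − 2.68X; [C] = 2.68X; [A] = 2.68X.
K = [C] [A] / ([D] [B]).
Solving K = 0.166 for X ∈ (0,1): X = 0.421.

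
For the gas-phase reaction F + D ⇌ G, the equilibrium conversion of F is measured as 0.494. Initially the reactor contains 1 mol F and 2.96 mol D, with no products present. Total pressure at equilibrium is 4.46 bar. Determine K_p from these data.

Take 1 mol F as basis and let X be its fractional conversion, so ξ = X.
Species balance: n_F = 1 − X; n_D = 2.96 − X; n_G = X.
Summing: n_T = 3.96 − X.
At X = 0.494: n_F = 0.506, n_D = 2.47, n_G = 0.494, n_T = 3.47.
p_i = (n_i/n_T)·P. K_p = p_G / (p_F p_D) = 0.308 bar^-1.

K_p = 0.308 bar^-1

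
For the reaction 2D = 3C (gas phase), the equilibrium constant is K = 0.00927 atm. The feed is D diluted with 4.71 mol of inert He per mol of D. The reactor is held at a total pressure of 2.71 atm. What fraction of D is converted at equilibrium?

Basis: 1 mol D initially; let X = conversion of D. Extent ξ = 0.5X.
Species balance: n_D = 1 − X; n_C = 1.5X; n_I = 4.71 (inert).
Summing: n_T = 5.71 + 0.5X.
Mole fractions y_i = n_i/n_T; K = p_C^3 / (p_D^2) with p_i = y_i·P.
This yields a degree-3 equation in X; solving on (0,1), X = 0.161.

X = 0.161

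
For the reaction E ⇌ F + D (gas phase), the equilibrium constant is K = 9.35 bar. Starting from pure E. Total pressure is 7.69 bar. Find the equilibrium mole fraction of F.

y_F = 0.426

Basis: 1 mol E initially; let X = conversion of E. Extent ξ = X.
Mole table: n_E = 1 − X; n_F = X; n_D = X.
Summing: n_T = 1 + X.
y_i = n_i/n_T, p_i = y_i·P. K = p_F p_D / (p_E).
This yields a degree-2 equation in X; solving on (0,1), X = 0.741.
Then n_F = 0.741, n_T = 1.74, so y_F = 0.426.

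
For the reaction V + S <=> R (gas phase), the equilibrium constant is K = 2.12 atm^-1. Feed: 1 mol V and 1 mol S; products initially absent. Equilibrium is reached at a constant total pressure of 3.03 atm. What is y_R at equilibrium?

y_R = 0.463

Let X = conversion of V (basis 1 mol V); extent of reaction ξ = X.
At extent ξ: n_V = 1 − X; n_S = 1 − X; n_R = X.
Summing: n_T = 2 − X.
y_i = n_i/n_T, p_i = y_i·P. K = p_R / (p_V p_S).
This yields a degree-2 equation in X; solving on (0,1), X = 0.633.
Then n_R = 0.633, n_T = 1.37, so y_R = 0.463.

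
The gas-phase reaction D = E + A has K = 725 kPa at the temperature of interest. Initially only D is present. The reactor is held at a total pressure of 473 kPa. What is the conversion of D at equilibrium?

Take 1 mol D as basis and let X be its fractional conversion, so ξ = X.
Mole table: n_D = 1 − X; n_E = X; n_A = X.
n_T = Σnᵢ = 1 + X.
With p_i = (n_i/n_T)P, K = p_E p_A / (p_D).
This yields a degree-2 equation in X; solving on (0,1), X = 0.778.

X = 0.778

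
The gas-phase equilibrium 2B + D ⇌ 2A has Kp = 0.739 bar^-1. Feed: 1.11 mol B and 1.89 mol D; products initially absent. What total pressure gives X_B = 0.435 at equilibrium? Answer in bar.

P = 1.34 bar

Take 1.11 mol B as basis and let X be its fractional conversion, so ξ = 0.555X.
Species balance: n_B = 1.11 − 1.11X; n_D = 1.89 − 0.555X; n_A = 1.11X.
n_T = Σnᵢ = 3 − 0.555X.
Kp = p_A^2 / (p_B^2 p_D) with p_i = (n_i/n_T)·P.
At X = 0.435: the mole-fraction product g(X) = Π y_i^ν_i = 0.9919. Since Kp = g(X)·P^{-1}, P = (g/Kp)^(1/1) = (0.9919/0.739)^(1/1) = 1.34 bar.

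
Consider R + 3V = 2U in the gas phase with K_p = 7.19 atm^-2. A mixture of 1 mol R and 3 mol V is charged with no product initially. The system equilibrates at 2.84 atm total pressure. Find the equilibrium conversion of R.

Let X = conversion of R (basis 1 mol R); extent of reaction ξ = X.
Mole table: n_R = 1 − X; n_V = 3 − 3X; n_U = 2X.
Summing: n_T = 4 − 2X.
With p_i = (n_i/n_T)P, K_p = p_U^2 / (p_R p_V^3).
Setting this equal to 7.19 atm^-2 and taking the physical root (0 < X < 1) gives X = 0.697.

X = 0.697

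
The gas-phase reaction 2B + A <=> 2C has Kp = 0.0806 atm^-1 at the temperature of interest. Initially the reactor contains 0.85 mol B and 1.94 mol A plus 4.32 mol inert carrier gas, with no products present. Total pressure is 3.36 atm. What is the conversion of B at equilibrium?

X = 0.211

Take 0.85 mol B as basis and let X be its fractional conversion, so ξ = 0.425X.
Mole table: n_B = 0.85 − 0.85X; n_A = 1.94 − 0.425X; n_C = 0.85X; n_I = 4.32 (inert).
Total moles n_T = 7.11 − 0.425X.
Mole fractions y_i = n_i/n_T; Kp = p_C^2 / (p_B^2 p_A) with p_i = y_i·P.
Setting this equal to 0.0806 atm^-1 and taking the physical root (0 < X < 1) gives X = 0.211.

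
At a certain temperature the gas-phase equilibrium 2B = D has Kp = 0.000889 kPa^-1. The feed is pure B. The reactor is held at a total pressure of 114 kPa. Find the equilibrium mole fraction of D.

Take 1 mol B as basis and let X be its fractional conversion, so ξ = 0.5X.
At extent ξ: n_B = 1 − X; n_D = 0.5X.
Summing: n_T = 1 − 0.5X.
Mole fractions y_i = n_i/n_T; Kp = p_D / (p_B^2) with p_i = y_i·P.
Substituting and setting equal to 0.000889 kPa^-1 gives a polynomial in X; the root in (0,1) is X = 0.156.
Then n_D = 0.0782, n_T = 0.922, so y_D = 0.085.

y_D = 0.085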